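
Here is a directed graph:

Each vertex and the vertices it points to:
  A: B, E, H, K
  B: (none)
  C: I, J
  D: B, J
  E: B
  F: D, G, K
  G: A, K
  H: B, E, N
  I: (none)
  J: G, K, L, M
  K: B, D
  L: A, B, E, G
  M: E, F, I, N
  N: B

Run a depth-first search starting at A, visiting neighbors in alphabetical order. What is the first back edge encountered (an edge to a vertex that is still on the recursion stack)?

DFS from A (visiting neighbors in alphabetical order); mark gray on enter, black on exit:
A gray
  B gray
  B black
  E gray
    E→B: B black — skip
  E black
  H gray
    H→B: B black — skip
    H→E: E black — skip
    N gray
      N→B: B black — skip
    N black
  H black
  K gray
    K→B: B black — skip
    D gray
      D→B: B black — skip
      J gray
        G gray
          G→A: A is gray → back edge
First back edge: G → A.

G→A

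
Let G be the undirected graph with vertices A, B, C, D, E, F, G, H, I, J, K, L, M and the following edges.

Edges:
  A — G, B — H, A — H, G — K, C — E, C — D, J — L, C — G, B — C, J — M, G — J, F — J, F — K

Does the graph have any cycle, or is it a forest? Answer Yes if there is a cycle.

Yes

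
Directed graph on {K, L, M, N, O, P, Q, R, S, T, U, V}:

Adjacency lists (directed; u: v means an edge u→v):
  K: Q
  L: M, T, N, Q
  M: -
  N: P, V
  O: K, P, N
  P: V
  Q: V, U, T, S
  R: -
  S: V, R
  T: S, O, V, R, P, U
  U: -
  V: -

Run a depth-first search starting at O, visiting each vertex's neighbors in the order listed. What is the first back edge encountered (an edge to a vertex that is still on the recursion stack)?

T->O

DFS from O (visiting each vertex's neighbors in the order listed); mark gray on enter, black on exit:
O gray
  K gray
    Q gray
      V gray
      V black
      U gray
      U black
      T gray
        S gray
          S→V: V black — skip
          R gray
          R black
        S black
        T→O: O is gray → back edge
First back edge: T → O.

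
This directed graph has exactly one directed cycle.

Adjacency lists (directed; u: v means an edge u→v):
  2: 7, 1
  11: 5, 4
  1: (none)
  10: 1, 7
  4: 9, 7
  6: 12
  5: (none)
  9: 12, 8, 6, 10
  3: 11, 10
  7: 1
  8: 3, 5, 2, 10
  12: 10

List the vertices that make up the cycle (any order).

3, 4, 8, 9, 11

DFS with gray/black marking from 9:
9 gray
  12 gray
    10 gray
      1 gray
      1 black
      7 gray
        7→1: 1 black — skip
      7 black
    10 black
  12 black
  8 gray
    3 gray
      11 gray
        5 gray
        5 black
        4 gray
          4→9: 9 is gray → back edge
Back edge closes the cycle 9 → 8 → 3 → 11 → 4 → 9; its vertices are {3, 4, 8, 9, 11}.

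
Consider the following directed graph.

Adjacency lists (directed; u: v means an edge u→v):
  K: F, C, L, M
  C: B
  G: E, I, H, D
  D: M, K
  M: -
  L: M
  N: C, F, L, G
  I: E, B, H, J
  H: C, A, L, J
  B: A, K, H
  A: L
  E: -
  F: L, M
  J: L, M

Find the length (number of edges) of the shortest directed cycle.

For each vertex v, BFS finds the shortest path from v back to v.
The shortest such closed walk is B → K → C → B, length 3.

3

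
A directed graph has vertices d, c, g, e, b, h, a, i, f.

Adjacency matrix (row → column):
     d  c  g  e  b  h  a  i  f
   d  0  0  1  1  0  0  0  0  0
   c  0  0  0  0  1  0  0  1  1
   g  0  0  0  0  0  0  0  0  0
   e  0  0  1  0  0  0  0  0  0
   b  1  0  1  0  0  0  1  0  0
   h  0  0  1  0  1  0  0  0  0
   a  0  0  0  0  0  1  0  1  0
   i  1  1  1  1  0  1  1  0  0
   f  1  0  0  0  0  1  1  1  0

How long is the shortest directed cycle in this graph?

2

For each vertex v, BFS finds the shortest path from v back to v.
The shortest such closed walk is c → i → c, length 2.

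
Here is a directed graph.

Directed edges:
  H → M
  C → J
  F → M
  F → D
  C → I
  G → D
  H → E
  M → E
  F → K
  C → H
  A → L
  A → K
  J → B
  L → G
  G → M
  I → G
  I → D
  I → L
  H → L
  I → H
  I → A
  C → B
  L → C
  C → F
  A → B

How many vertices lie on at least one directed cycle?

A vertex is on a directed cycle iff it belongs to a strongly connected component of size ≥ 2 (or has a self-loop).
The vertices on cycles are {A, C, H, I, L} — 5 in total.

5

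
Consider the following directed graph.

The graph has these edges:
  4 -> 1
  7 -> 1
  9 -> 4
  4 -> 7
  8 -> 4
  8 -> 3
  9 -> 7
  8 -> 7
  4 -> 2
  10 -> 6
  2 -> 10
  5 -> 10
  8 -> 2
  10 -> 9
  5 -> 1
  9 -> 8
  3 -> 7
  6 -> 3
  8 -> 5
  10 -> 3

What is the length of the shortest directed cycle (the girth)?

For each vertex v, BFS finds the shortest path from v back to v.
The shortest such closed walk is 2 → 10 → 9 → 8 → 2, length 4.

4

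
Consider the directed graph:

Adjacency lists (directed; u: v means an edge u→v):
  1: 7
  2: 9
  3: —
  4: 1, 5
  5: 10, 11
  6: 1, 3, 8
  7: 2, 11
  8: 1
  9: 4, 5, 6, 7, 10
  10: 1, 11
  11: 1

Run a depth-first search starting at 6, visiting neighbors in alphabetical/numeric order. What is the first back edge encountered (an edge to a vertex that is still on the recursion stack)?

4->1

DFS from 6 (visiting neighbors in alphabetical/numeric order); mark gray on enter, black on exit:
6 gray
  1 gray
    7 gray
      2 gray
        9 gray
          4 gray
            4→1: 1 is gray → back edge
First back edge: 4 → 1.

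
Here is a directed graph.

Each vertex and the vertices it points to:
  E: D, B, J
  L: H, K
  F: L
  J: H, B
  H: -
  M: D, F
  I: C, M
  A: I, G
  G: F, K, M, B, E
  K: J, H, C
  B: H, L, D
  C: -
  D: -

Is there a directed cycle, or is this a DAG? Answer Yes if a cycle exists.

Yes

DFS with white/gray/black marking, starting from A:
A gray
  I gray
    C gray
    C black
    M gray
      D gray
      D black
      F gray
        L gray
          H gray
          H black
          K gray
            J gray
              J→H: H black — skip
              B gray
                B→H: H black — skip
                B→L: L is gray → back edge
Back edge found, so a cycle exists: L → K → J → B → L.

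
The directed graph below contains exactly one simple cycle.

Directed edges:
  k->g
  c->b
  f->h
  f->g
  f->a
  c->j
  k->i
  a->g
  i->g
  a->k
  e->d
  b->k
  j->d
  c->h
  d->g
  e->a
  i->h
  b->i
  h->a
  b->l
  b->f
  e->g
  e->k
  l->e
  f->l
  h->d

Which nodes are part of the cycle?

DFS with gray/black marking from i:
i gray
  g gray
  g black
  h gray
    d gray
      d→g: g black — skip
    d black
    a gray
      k gray
        k→i: i is gray → back edge
Back edge closes the cycle i → h → a → k → i; its vertices are {a, h, i, k}.

a, h, i, k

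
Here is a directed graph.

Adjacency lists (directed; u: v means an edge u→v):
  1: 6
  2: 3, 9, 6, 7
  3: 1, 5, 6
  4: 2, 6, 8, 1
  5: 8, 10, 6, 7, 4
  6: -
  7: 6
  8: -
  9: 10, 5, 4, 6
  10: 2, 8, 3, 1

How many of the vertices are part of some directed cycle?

6

A vertex is on a directed cycle iff it belongs to a strongly connected component of size ≥ 2 (or has a self-loop).
The vertices on cycles are {2, 3, 4, 5, 9, 10} — 6 in total.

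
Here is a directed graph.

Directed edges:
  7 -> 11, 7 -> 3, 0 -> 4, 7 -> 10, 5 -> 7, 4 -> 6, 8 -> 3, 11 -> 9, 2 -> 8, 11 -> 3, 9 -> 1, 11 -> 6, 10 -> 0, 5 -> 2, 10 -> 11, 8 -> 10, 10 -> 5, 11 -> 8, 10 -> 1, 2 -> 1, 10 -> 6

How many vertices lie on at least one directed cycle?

6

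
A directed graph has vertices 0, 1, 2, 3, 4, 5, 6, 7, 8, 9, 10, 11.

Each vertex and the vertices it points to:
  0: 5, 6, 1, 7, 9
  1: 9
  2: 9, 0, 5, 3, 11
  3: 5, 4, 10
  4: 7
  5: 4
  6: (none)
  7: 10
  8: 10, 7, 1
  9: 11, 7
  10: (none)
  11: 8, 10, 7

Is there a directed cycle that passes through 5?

No

5 lies on a cycle iff there is a path from 5 back to itself.
Exploring from 5, it never reaches itself; equivalently, its strongly connected component is a singleton.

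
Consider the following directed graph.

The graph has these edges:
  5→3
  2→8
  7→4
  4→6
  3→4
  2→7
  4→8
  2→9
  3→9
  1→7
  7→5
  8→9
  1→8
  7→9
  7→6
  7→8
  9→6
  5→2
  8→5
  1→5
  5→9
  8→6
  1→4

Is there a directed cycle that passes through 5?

5 is on a cycle iff 5 can reach itself via ≥1 edge.
5 → 2 → 7 → 5 — yes.

Yes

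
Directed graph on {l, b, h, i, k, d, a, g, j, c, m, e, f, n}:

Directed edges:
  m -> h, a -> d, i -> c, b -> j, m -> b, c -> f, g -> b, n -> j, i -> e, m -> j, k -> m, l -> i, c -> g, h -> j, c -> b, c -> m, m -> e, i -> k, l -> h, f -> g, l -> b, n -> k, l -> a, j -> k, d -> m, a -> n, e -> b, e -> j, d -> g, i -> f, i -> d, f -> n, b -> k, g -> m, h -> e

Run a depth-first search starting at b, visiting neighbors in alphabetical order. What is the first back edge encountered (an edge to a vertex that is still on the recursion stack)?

DFS from b (visiting neighbors in alphabetical order); mark gray on enter, black on exit:
b gray
  j gray
    k gray
      m gray
        m→b: b is gray → back edge
First back edge: m → b.

m→b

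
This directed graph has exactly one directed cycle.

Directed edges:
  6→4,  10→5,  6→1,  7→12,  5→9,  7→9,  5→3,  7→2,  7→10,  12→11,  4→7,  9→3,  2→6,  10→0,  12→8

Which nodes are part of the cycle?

DFS with gray/black marking from 7:
7 gray
  9 gray
    3 gray
    3 black
  9 black
  2 gray
    6 gray
      1 gray
      1 black
      4 gray
        4→7: 7 is gray → back edge
Back edge closes the cycle 7 → 2 → 6 → 4 → 7; its vertices are {2, 4, 6, 7}.

2, 4, 6, 7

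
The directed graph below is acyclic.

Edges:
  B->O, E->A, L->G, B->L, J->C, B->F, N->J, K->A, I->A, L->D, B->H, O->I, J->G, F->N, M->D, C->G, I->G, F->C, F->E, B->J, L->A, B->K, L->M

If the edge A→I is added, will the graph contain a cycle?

Adding A→I creates a cycle iff I can already reach A.
Path from I: I → A.
So I → … → A → I is a cycle.

Yes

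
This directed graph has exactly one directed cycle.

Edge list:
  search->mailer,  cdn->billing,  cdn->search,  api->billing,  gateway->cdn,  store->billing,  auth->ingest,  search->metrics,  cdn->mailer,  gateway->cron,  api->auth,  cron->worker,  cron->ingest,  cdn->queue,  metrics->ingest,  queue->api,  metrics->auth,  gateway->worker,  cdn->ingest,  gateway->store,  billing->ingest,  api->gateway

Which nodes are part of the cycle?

api, cdn, queue, gateway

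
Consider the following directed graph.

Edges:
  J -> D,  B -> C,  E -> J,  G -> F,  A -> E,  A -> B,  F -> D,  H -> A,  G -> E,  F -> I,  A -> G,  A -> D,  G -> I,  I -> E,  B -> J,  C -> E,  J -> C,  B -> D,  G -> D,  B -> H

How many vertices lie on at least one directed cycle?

A vertex is on a directed cycle iff it belongs to a strongly connected component of size ≥ 2 (or has a self-loop).
The vertices on cycles are {A, B, C, E, H, J} — 6 in total.

6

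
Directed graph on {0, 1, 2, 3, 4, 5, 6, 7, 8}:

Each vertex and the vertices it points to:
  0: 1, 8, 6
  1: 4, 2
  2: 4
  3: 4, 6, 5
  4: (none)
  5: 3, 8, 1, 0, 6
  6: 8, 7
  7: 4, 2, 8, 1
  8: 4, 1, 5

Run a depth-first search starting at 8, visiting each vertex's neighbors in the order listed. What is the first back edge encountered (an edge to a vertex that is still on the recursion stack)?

DFS from 8 (visiting each vertex's neighbors in the order listed); mark gray on enter, black on exit:
8 gray
  4 gray
  4 black
  1 gray
    1→4: 4 black — skip
    2 gray
      2→4: 4 black — skip
    2 black
  1 black
  5 gray
    3 gray
      3→4: 4 black — skip
      6 gray
        6→8: 8 is gray → back edge
First back edge: 6 → 8.

6→8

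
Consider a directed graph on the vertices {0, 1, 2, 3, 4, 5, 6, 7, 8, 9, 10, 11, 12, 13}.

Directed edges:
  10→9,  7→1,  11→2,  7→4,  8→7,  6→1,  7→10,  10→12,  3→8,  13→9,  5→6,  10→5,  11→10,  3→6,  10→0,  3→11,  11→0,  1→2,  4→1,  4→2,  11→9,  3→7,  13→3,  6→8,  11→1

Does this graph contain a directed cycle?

DFS with white/gray/black marking, starting from 3:
3 gray
  6 gray
    8 gray
      7 gray
        10 gray
          9 gray
          9 black
          5 gray
            5→6: 6 is gray → back edge
Back edge found, so a cycle exists: 6 → 8 → 7 → 10 → 5 → 6.

Yes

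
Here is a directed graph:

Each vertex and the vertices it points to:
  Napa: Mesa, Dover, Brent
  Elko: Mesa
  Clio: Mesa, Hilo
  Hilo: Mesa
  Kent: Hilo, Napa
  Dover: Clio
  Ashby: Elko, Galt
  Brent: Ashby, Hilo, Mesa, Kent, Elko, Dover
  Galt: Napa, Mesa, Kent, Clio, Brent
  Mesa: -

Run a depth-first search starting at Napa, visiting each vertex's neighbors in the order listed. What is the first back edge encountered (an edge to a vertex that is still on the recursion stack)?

DFS from Napa (visiting each vertex's neighbors in the order listed); mark gray on enter, black on exit:
Napa gray
  Mesa gray
  Mesa black
  Dover gray
    Clio gray
      Clio→Mesa: Mesa black — skip
      Hilo gray
        Hilo→Mesa: Mesa black — skip
      Hilo black
    Clio black
  Dover black
  Brent gray
    Ashby gray
      Elko gray
        Elko→Mesa: Mesa black — skip
      Elko black
      Galt gray
        Galt→Napa: Napa is gray → back edge
First back edge: Galt → Napa.

Galt→Napa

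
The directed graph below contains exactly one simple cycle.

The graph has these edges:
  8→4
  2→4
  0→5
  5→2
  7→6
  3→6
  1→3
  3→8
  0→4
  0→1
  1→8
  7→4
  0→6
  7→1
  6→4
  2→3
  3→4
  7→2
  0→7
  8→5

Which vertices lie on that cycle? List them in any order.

DFS with gray/black marking from 5:
5 gray
  2 gray
    4 gray
    4 black
    3 gray
      8 gray
        8→5: 5 is gray → back edge
Back edge closes the cycle 5 → 2 → 3 → 8 → 5; its vertices are {2, 3, 5, 8}.

2, 3, 5, 8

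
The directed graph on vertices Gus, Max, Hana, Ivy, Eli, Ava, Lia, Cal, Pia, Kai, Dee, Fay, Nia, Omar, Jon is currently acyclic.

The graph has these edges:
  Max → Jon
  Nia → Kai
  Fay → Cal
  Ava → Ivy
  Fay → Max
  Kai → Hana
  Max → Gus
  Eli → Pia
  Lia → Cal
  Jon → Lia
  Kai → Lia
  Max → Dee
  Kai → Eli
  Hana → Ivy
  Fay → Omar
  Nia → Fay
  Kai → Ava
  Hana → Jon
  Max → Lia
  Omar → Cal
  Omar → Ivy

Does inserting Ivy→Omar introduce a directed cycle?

Adding Ivy→Omar creates a cycle iff Omar can already reach Ivy.
Path from Omar: Omar → Ivy.
So Omar → … → Ivy → Omar is a cycle.

Yes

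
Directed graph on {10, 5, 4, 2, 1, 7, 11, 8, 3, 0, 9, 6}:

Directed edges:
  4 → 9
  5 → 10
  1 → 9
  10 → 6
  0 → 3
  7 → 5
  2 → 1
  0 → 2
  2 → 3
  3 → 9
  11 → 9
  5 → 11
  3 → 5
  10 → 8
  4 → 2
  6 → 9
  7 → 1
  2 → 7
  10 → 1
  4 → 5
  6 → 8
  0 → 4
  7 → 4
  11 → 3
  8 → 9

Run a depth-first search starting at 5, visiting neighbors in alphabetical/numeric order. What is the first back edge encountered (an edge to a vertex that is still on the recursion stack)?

3->5

DFS from 5 (visiting neighbors in alphabetical/numeric order); mark gray on enter, black on exit:
5 gray
  10 gray
    1 gray
      9 gray
      9 black
    1 black
    6 gray
      8 gray
        8→9: 9 black — skip
      8 black
      6→9: 9 black — skip
    6 black
    10→8: 8 black — skip
  10 black
  11 gray
    3 gray
      3→5: 5 is gray → back edge
First back edge: 3 → 5.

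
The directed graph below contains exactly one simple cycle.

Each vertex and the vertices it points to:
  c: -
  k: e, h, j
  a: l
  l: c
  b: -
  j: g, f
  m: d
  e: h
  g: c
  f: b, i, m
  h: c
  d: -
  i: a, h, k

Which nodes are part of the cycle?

f, i, j, k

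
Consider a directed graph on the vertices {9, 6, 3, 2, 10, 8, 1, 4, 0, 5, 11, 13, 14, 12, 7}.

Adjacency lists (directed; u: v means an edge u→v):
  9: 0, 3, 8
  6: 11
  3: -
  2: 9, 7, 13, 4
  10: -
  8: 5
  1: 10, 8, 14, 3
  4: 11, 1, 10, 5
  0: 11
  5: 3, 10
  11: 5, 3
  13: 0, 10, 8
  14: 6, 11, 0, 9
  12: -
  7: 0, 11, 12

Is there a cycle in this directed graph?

No

DFS with white/gray/black marking, starting from 11:
11 gray
  5 gray
    3 gray
    3 black
    10 gray
    10 black
  5 black
  11→3: 3 black — skip
11 black
9 gray
  0 gray
    0→11: 11 black — skip
  0 black
  9→3: 3 black — skip
  8 gray
    8→5: 5 black — skip
  8 black
9 black
6 gray
  6→11: 11 black — skip
6 black
2 gray
  2→9: 9 black — skip
  7 gray
    7→0: 0 black — skip
    7→11: 11 black — skip
    12 gray
    12 black
  7 black
  13 gray
    13→0: 0 black — skip
    13→10: 10 black — skip
    13→8: 8 black — skip
  13 black
  4 gray
    4→11: 11 black — skip
    1 gray
      1→10: 10 black — skip
      1→8: 8 black — skip
      14 gray
        14→6: 6 black — skip
        14→11: 11 black — skip
        14→0: 0 black — skip
        14→9: 9 black — skip
      14 black
      1→3: 3 black — skip
    1 black
    4→10: 10 black — skip
    4→5: 5 black — skip
  4 black
2 black
Every edge goes to a white or black vertex — no back edge, so the graph is acyclic.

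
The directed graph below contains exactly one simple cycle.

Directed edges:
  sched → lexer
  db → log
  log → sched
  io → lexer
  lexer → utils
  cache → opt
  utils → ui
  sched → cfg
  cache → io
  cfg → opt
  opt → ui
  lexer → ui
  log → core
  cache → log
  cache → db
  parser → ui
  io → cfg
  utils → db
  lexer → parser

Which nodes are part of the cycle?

db, log, lexer, sched, utils

DFS with gray/black marking from db:
db gray
  log gray
    sched gray
      cfg gray
        opt gray
          ui gray
          ui black
        opt black
      cfg black
      lexer gray
        utils gray
          utils→db: db is gray → back edge
Back edge closes the cycle db → log → sched → lexer → utils → db; its vertices are {db, log, lexer, sched, utils}.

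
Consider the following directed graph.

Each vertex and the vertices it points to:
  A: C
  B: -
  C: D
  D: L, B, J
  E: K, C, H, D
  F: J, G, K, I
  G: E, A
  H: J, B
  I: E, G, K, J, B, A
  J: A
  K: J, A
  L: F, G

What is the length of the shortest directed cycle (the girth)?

For each vertex v, BFS finds the shortest path from v back to v.
The shortest such closed walk is E → D → L → G → E, length 4.

4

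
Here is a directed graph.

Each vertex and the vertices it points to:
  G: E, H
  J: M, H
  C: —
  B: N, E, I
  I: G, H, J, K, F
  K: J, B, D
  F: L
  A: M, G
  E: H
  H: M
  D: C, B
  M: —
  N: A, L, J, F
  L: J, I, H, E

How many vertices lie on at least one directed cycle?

7

A vertex is on a directed cycle iff it belongs to a strongly connected component of size ≥ 2 (or has a self-loop).
The vertices on cycles are {B, D, F, I, K, L, N} — 7 in total.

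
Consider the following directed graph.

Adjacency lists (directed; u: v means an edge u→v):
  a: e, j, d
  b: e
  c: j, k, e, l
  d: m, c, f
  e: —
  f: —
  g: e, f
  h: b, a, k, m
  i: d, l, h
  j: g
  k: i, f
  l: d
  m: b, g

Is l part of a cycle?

l is on a cycle iff l can reach itself via ≥1 edge.
l → d → c → l — yes.

Yes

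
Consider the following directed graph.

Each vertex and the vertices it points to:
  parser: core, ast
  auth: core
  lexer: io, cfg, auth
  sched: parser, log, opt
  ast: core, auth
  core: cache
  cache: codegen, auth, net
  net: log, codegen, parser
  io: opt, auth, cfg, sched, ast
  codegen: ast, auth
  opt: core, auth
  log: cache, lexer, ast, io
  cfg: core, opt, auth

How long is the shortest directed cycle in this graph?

3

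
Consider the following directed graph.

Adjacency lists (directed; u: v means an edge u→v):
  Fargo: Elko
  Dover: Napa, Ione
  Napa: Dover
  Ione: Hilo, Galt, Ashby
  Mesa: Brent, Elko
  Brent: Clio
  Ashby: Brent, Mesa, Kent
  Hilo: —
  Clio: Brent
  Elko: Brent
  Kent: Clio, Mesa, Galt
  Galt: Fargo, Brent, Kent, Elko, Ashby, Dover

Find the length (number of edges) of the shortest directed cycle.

2

For each vertex v, BFS finds the shortest path from v back to v.
The shortest such closed walk is Dover → Napa → Dover, length 2.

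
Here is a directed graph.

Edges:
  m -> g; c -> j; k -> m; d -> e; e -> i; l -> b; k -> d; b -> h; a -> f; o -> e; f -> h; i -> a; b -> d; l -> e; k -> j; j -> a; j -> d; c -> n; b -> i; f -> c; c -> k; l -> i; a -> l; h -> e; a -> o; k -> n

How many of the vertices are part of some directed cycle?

12

A vertex is on a directed cycle iff it belongs to a strongly connected component of size ≥ 2 (or has a self-loop).
The vertices on cycles are {a, b, c, d, e, f, h, i, j, k, l, o} — 12 in total.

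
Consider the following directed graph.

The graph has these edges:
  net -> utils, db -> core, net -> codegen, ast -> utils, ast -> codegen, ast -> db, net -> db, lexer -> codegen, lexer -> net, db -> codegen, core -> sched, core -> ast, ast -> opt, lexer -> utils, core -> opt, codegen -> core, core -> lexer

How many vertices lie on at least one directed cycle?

A vertex is on a directed cycle iff it belongs to a strongly connected component of size ≥ 2 (or has a self-loop).
The vertices on cycles are {db, ast, net, core, lexer, codegen} — 6 in total.

6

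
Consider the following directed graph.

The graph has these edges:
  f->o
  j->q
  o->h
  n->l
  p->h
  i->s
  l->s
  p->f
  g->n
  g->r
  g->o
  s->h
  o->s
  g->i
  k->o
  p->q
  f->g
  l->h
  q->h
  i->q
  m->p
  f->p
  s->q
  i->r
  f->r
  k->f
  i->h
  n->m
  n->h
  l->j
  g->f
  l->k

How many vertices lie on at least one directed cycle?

A vertex is on a directed cycle iff it belongs to a strongly connected component of size ≥ 2 (or has a self-loop).
The vertices on cycles are {f, g, k, l, m, n, p} — 7 in total.

7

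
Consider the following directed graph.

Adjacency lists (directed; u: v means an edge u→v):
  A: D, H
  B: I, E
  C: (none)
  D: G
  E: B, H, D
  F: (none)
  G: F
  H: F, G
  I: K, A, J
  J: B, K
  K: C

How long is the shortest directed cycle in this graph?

For each vertex v, BFS finds the shortest path from v back to v.
The shortest such closed walk is B → E → B, length 2.

2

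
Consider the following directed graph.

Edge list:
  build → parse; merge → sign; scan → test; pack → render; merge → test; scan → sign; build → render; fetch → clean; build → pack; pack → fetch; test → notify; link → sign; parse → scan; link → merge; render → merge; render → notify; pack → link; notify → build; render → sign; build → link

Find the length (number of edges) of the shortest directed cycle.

3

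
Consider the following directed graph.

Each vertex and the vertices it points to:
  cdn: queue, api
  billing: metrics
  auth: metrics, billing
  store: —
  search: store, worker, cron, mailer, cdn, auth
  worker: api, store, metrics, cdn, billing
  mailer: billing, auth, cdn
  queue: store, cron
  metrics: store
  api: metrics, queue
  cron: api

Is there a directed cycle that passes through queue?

queue is on a cycle iff queue can reach itself via ≥1 edge.
queue → cron → api → queue — yes.

Yes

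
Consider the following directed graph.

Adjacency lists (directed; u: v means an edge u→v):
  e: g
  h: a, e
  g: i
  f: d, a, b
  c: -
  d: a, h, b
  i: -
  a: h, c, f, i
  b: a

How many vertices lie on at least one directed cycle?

A vertex is on a directed cycle iff it belongs to a strongly connected component of size ≥ 2 (or has a self-loop).
The vertices on cycles are {a, b, d, f, h} — 5 in total.

5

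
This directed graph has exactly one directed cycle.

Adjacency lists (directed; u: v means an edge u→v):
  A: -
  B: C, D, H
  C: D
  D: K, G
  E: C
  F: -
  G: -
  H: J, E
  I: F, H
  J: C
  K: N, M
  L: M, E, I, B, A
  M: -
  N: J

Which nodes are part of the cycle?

C, D, J, K, N

DFS with gray/black marking from D:
D gray
  K gray
    N gray
      J gray
        C gray
          C→D: D is gray → back edge
Back edge closes the cycle D → K → N → J → C → D; its vertices are {C, D, J, K, N}.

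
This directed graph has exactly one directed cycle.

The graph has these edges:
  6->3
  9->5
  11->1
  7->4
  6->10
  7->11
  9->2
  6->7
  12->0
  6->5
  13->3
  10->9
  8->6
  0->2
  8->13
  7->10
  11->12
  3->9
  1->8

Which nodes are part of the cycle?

1, 6, 7, 8, 11

DFS with gray/black marking from 11:
11 gray
  1 gray
    8 gray
      6 gray
        10 gray
          9 gray
            5 gray
            5 black
            2 gray
            2 black
          9 black
        10 black
        7 gray
          4 gray
          4 black
          7→11: 11 is gray → back edge
Back edge closes the cycle 11 → 1 → 8 → 6 → 7 → 11; its vertices are {1, 6, 7, 8, 11}.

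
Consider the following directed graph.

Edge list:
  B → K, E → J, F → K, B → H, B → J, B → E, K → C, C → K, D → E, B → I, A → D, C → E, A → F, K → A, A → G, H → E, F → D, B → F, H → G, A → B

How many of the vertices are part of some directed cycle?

5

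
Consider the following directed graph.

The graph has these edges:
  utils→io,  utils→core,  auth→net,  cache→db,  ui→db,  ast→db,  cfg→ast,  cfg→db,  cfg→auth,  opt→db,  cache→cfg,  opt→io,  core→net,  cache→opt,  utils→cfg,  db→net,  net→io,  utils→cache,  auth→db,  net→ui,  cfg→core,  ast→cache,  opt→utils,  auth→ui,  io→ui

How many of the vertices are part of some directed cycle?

A vertex is on a directed cycle iff it belongs to a strongly connected component of size ≥ 2 (or has a self-loop).
The vertices on cycles are {db, io, ui, ast, cfg, net, opt, cache, utils} — 9 in total.

9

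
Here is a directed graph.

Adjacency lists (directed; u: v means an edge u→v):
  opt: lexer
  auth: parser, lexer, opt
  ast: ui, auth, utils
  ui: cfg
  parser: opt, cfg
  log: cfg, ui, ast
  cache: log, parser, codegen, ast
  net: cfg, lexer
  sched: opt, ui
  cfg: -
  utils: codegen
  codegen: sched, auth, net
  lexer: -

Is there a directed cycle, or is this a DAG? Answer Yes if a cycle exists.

No

DFS with white/gray/black marking, starting from parser:
parser gray
  opt gray
    lexer gray
    lexer black
  opt black
  cfg gray
  cfg black
parser black
auth gray
  auth→parser: parser black — skip
  auth→lexer: lexer black — skip
  auth→opt: opt black — skip
auth black
ast gray
  ui gray
    ui→cfg: cfg black — skip
  ui black
  ast→auth: auth black — skip
  utils gray
    codegen gray
      sched gray
        sched→opt: opt black — skip
        sched→ui: ui black — skip
      sched black
      codegen→auth: auth black — skip
      net gray
        net→cfg: cfg black — skip
        net→lexer: lexer black — skip
      net black
    codegen black
  utils black
ast black
log gray
  log→cfg: cfg black — skip
  log→ui: ui black — skip
  log→ast: ast black — skip
log black
cache gray
  cache→log: log black — skip
  cache→parser: parser black — skip
  cache→codegen: codegen black — skip
  cache→ast: ast black — skip
cache black
Every edge goes to a white or black vertex — no back edge, so the graph is acyclic.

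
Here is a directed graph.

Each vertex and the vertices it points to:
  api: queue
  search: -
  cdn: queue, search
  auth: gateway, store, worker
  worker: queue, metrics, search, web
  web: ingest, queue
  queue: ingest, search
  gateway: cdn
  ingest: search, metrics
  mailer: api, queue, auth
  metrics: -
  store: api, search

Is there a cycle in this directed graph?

No

DFS with white/gray/black marking, starting from gateway:
gateway gray
  cdn gray
    queue gray
      ingest gray
        search gray
        search black
        metrics gray
        metrics black
      ingest black
      queue→search: search black — skip
    queue black
    cdn→search: search black — skip
  cdn black
gateway black
api gray
  api→queue: queue black — skip
api black
auth gray
  auth→gateway: gateway black — skip
  store gray
    store→api: api black — skip
    store→search: search black — skip
  store black
  worker gray
    worker→queue: queue black — skip
    worker→metrics: metrics black — skip
    worker→search: search black — skip
    web gray
      web→ingest: ingest black — skip
      web→queue: queue black — skip
    web black
  worker black
auth black
mailer gray
  mailer→api: api black — skip
  mailer→queue: queue black — skip
  mailer→auth: auth black — skip
mailer black
Every edge goes to a white or black vertex — no back edge, so the graph is acyclic.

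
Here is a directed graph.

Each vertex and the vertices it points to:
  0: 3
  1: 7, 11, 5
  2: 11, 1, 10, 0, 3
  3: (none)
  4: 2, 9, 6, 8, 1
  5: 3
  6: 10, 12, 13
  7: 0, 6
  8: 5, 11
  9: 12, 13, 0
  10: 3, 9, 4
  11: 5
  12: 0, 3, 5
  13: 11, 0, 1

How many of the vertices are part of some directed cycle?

8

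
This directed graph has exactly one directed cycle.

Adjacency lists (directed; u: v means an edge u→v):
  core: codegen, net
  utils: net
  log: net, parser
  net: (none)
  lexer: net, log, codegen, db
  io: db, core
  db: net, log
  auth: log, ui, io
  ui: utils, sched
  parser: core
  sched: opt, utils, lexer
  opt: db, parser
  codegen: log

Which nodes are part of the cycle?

DFS with gray/black marking from core:
core gray
  codegen gray
    log gray
      net gray
      net black
      parser gray
        parser→core: core is gray → back edge
Back edge closes the cycle core → codegen → log → parser → core; its vertices are {log, core, parser, codegen}.

log, core, parser, codegen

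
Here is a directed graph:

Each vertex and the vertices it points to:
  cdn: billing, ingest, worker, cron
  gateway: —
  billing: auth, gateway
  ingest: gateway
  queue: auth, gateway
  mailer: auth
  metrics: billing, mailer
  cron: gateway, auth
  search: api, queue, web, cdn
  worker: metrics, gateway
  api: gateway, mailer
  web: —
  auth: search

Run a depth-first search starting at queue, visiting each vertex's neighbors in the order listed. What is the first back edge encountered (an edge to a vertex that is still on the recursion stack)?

mailer->auth

DFS from queue (visiting each vertex's neighbors in the order listed); mark gray on enter, black on exit:
queue gray
  auth gray
    search gray
      api gray
        gateway gray
        gateway black
        mailer gray
          mailer→auth: auth is gray → back edge
First back edge: mailer → auth.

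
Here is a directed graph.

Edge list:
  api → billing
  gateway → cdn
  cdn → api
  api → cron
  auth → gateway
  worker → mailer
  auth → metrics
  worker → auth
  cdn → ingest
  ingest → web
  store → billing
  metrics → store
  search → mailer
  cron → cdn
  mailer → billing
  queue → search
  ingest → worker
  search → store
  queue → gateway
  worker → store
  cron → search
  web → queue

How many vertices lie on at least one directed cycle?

A vertex is on a directed cycle iff it belongs to a strongly connected component of size ≥ 2 (or has a self-loop).
The vertices on cycles are {api, cdn, web, auth, cron, queue, ingest, worker, gateway} — 9 in total.

9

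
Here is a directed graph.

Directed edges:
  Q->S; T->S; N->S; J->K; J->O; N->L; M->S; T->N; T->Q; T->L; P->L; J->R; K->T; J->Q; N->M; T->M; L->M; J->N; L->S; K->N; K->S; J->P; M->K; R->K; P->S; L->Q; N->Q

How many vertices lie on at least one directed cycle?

5

A vertex is on a directed cycle iff it belongs to a strongly connected component of size ≥ 2 (or has a self-loop).
The vertices on cycles are {K, L, M, N, T} — 5 in total.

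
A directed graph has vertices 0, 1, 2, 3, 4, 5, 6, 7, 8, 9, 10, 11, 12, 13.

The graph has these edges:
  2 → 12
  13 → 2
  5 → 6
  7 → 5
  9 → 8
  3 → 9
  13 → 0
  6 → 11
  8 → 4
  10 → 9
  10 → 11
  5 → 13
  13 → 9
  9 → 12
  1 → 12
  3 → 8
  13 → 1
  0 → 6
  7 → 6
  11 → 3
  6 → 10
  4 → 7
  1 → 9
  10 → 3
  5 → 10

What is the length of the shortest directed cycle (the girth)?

6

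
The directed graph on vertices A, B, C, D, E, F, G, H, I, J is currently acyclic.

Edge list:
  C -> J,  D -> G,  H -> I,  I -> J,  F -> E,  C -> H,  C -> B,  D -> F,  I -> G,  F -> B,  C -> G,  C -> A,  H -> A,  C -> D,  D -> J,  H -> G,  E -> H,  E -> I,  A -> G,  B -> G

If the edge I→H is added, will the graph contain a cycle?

Adding I→H creates a cycle iff H can already reach I.
Path from H: H → I.
So H → … → I → H is a cycle.

Yes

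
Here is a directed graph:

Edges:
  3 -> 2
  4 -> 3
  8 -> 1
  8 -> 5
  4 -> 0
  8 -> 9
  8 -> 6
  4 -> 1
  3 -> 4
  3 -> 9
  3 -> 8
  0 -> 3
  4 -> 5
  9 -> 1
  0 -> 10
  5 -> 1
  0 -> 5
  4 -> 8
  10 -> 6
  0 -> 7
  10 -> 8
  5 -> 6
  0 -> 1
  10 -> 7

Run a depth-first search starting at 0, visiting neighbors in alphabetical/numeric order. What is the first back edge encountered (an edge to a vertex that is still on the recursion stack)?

DFS from 0 (visiting neighbors in alphabetical/numeric order); mark gray on enter, black on exit:
0 gray
  1 gray
  1 black
  3 gray
    2 gray
    2 black
    4 gray
      4→0: 0 is gray → back edge
First back edge: 4 → 0.

4→0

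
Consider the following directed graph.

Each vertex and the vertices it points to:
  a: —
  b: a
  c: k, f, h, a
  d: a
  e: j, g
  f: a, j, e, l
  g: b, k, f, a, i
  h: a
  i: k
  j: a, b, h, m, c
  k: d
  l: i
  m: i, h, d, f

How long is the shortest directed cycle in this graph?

For each vertex v, BFS finds the shortest path from v back to v.
The shortest such closed walk is f → j → c → f, length 3.

3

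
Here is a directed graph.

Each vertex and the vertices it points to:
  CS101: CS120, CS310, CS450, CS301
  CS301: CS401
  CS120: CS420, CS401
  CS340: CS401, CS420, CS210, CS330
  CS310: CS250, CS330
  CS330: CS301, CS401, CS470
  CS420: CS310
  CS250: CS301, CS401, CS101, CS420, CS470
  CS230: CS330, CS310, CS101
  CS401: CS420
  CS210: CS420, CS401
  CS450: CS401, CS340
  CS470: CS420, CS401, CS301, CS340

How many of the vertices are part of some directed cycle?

A vertex is on a directed cycle iff it belongs to a strongly connected component of size ≥ 2 (or has a self-loop).
The vertices on cycles are {CS101, CS120, CS210, CS250, CS301, CS310, CS330, CS340, CS401, CS420, CS450, CS470} — 12 in total.

12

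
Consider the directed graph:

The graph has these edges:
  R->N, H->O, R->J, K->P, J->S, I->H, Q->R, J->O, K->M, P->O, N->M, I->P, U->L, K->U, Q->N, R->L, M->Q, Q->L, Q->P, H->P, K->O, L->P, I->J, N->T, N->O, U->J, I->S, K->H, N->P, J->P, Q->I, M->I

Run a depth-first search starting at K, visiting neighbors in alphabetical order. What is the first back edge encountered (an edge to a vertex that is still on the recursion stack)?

DFS from K (visiting neighbors in alphabetical order); mark gray on enter, black on exit:
K gray
  H gray
    O gray
    O black
    P gray
      P→O: O black — skip
    P black
  H black
  M gray
    I gray
      I→H: H black — skip
      J gray
        J→O: O black — skip
        J→P: P black — skip
        S gray
        S black
      J black
      I→P: P black — skip
      I→S: S black — skip
    I black
    Q gray
      Q→I: I black — skip
      L gray
        L→P: P black — skip
      L black
      N gray
        N→M: M is gray → back edge
First back edge: N → M.

N->M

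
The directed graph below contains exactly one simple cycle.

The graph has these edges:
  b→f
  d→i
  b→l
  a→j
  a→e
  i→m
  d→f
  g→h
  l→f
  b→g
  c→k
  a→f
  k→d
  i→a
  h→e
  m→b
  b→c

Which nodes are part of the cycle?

DFS with gray/black marking from i:
i gray
  a gray
    f gray
    f black
    j gray
    j black
    e gray
    e black
  a black
  m gray
    b gray
      l gray
        l→f: f black — skip
      l black
      b→f: f black — skip
      g gray
        h gray
          h→e: e black — skip
        h black
      g black
      c gray
        k gray
          d gray
            d→i: i is gray → back edge
Back edge closes the cycle i → m → b → c → k → d → i; its vertices are {b, c, d, i, k, m}.

b, c, d, i, k, m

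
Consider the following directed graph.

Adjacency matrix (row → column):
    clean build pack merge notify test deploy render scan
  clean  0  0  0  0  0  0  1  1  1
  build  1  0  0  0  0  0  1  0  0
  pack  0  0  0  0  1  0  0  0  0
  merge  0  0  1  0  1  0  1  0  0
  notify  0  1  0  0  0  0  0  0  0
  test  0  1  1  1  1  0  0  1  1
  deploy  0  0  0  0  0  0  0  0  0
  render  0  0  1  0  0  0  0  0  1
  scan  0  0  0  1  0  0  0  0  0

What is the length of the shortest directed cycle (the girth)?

5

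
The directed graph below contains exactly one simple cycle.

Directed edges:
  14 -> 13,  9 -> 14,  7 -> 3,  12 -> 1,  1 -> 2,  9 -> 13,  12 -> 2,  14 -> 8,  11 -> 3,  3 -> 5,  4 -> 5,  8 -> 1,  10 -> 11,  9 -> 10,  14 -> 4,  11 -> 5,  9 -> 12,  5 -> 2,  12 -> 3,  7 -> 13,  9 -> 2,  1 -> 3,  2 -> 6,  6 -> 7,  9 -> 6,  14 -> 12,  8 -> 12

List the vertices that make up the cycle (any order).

DFS with gray/black marking from 6:
6 gray
  7 gray
    3 gray
      5 gray
        2 gray
          2→6: 6 is gray → back edge
Back edge closes the cycle 6 → 7 → 3 → 5 → 2 → 6; its vertices are {2, 3, 5, 6, 7}.

2, 3, 5, 6, 7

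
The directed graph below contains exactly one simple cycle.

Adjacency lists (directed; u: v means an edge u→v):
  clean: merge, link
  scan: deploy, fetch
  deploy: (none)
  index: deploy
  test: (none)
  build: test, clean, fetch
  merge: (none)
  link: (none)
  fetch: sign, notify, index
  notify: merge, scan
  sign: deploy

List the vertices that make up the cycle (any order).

scan, fetch, notify

DFS with gray/black marking from fetch:
fetch gray
  sign gray
    deploy gray
    deploy black
  sign black
  notify gray
    merge gray
    merge black
    scan gray
      scan→deploy: deploy black — skip
      scan→fetch: fetch is gray → back edge
Back edge closes the cycle fetch → notify → scan → fetch; its vertices are {scan, fetch, notify}.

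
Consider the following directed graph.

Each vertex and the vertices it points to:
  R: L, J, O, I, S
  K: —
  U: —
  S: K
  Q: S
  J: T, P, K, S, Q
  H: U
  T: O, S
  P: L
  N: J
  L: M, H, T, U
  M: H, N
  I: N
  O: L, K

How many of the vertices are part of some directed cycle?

7

A vertex is on a directed cycle iff it belongs to a strongly connected component of size ≥ 2 (or has a self-loop).
The vertices on cycles are {J, L, M, N, O, P, T} — 7 in total.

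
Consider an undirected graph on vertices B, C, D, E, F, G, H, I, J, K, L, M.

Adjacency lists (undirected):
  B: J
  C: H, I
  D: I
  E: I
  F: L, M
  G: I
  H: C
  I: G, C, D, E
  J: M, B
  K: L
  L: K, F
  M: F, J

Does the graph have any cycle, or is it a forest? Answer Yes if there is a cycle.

No

DFS, tracking each vertex's parent; an edge to a visited non-parent vertex closes a cycle.
Start from F:
visit F (parent –)
  visit L (parent F)
    visit K (parent L)
      K–L: parent, skip
    L–F: parent, skip
  visit M (parent F)
    M–F: parent, skip
    visit J (parent M)
      J–M: parent, skip
      visit B (parent J)
        B–J: parent, skip
visit C (parent –)
  visit H (parent C)
    H–C: parent, skip
  visit I (parent C)
    visit G (parent I)
      G–I: parent, skip
    I–C: parent, skip
    visit D (parent I)
      D–I: parent, skip
    visit E (parent I)
      E–I: parent, skip
No non-parent visited neighbor found — the graph is a forest.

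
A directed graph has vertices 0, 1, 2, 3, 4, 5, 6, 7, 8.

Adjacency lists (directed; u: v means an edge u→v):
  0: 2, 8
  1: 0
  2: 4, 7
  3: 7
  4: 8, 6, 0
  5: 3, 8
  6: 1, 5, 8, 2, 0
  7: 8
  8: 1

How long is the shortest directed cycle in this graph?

3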